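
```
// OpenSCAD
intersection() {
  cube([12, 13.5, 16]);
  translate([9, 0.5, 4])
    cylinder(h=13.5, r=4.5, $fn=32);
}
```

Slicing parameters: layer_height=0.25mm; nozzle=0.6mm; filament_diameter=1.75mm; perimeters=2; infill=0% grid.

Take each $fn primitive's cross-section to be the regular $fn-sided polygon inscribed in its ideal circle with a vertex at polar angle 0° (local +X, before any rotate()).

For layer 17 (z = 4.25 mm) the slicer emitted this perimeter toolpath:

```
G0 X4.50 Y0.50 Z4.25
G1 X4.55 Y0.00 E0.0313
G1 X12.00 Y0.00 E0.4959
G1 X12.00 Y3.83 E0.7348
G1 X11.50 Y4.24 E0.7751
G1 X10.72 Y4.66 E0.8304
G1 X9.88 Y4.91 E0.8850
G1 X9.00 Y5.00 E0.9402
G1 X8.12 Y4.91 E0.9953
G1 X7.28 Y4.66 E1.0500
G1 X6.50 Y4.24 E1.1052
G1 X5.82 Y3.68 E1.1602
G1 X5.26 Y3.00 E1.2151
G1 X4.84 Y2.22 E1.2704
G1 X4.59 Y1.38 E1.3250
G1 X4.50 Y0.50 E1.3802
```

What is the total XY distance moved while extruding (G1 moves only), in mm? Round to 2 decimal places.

Sum the Euclidean lengths of each G1 segment: total = 22.13 mm.

22.13 mm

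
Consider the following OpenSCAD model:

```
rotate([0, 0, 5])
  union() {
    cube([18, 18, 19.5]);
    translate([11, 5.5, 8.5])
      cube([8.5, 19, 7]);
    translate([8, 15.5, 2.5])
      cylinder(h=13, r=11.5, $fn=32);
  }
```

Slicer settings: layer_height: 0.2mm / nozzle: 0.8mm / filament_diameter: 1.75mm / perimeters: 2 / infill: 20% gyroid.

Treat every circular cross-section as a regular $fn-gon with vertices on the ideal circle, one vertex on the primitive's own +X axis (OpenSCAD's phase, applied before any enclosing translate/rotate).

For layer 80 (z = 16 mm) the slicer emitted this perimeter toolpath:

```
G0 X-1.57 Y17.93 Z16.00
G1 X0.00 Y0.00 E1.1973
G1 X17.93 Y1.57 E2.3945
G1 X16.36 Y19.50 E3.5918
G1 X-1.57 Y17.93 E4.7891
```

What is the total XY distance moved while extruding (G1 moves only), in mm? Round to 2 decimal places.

Sum the Euclidean lengths of each G1 segment: total = 71.99 mm.

71.99 mm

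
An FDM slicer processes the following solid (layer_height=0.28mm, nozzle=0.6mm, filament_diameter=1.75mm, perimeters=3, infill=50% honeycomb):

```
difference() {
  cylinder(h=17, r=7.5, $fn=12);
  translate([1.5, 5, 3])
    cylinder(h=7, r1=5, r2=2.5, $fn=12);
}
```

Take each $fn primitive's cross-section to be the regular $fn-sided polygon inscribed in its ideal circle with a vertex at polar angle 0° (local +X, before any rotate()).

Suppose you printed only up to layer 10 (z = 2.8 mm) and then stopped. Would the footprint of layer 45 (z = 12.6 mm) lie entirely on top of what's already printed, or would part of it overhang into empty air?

entirely on top

Compare the two slices. At z = 2.8: the r=7.5 cylinder gives a regular 12-gon of circumradius 7.5 (constant along its height) (area = (12/2)·7.500²·sin(360°/12) = 168.75 mm²); the cone at (1.5, 5) does not reach this height (z outside [3, 10]); After the difference (first − rest): none of the subtracted shapes is present at this height, so the r=7.5 cylinder is unchanged — area = 168.75 mm². At z = 12.6: the r=7.5 cylinder contributes a regular 12-gon of circumradius 7.5 (area = (12/2)·7.500²·sin(360°/12) = 168.75 mm²); the cone at (1.5, 5) does not reach this height (z outside [3, 10]); Subtracting the remaining from the first: none of the subtracted shapes is present at this height, so the r=7.5 cylinder is unchanged — area = 168.75 mm². Checking containment: the cross-section at z = 12.6 is a subset of the cross-section at z = 2.8.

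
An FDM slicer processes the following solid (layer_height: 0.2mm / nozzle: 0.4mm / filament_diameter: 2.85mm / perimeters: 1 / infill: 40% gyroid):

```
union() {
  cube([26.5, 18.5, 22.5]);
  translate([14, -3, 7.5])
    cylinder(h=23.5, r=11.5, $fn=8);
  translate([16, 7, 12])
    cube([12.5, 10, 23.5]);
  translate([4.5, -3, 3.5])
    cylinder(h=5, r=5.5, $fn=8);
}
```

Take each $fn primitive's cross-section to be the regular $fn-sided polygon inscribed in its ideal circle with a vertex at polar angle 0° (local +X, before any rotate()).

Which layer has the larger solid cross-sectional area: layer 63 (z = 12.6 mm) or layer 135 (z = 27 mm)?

layer 63 (z = 12.6 mm)

Layer 63 (z = 12.6): the 26.5×18.5 cube contributes its full rectangle (area 490.25 mm²); the r=11.5 cylinder at (14, -3) gives a regular 8-gon of circumradius 11.5 (constant along its height) (area = (8/2)·11.500²·sin(360°/8) = 374.06 mm²); the cube at (16, 7) is present — its section is the full 12.5×10 rectangle (area 125.00 mm²); the cylinder at (4.5, -3) is not intersected at this z (z outside [3.5, 8.5]); Taking the union: the regions partially overlap — summed areas 989.31 mm² minus the doubly-counted overlap 226.76 mm² gives 762.55 mm² — area = 762.55 mm². So its area = 762.55 mm². Layer 135 (z = 27): the cube does not reach this height (z outside [0, 22.5]); the r=11.5 cylinder at (14, -3) gives a regular 8-gon of circumradius 11.5 (constant along its height) (area = (8/2)·11.500²·sin(360°/8) = 374.06 mm²); the cube at (16, 7) is present — its section is the full 12.5×10 rectangle (area 125.00 mm²); the cylinder at (4.5, -3) is not intersected at this z (z outside [3.5, 8.5]); Merging all regions: the regions partially overlap — summed areas 499.06 mm² minus the doubly-counted overlap 0.54 mm² gives 498.52 mm² — area = 498.52 mm². So its area = 498.52 mm². Layer 63 is larger (762.55 vs 498.52 mm²).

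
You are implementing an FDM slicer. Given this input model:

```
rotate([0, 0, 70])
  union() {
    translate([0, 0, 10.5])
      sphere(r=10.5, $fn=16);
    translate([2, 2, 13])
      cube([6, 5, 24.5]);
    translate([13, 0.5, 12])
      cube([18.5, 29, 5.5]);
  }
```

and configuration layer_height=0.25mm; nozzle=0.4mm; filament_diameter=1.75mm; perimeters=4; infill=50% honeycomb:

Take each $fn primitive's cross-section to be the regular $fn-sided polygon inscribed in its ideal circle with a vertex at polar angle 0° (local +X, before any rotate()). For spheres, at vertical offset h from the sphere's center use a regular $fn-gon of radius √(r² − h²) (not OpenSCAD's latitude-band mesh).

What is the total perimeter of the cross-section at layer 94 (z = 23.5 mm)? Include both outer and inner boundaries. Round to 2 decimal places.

22.00 mm

At z = 23.5 mm: the sphere does not reach this height (|z−center|=13.000 > r=10.5); the cube at (2, 2) (footprint 6×5) is included at this height (perimeter 22.00 mm); the cube at (13, 0.5) does not reach this height (z outside [12, 17.5]); Merging all regions: only the 6×5 cube at (2, 2) is present, so the union is just that shape — boundary = 22.00 mm; (rotated 70° about Z; rotation is an isometry so areas/perimeters/island counts are preserved). Overall, the cross-section is a single solid region. Total boundary length (outer) = 22.00 mm.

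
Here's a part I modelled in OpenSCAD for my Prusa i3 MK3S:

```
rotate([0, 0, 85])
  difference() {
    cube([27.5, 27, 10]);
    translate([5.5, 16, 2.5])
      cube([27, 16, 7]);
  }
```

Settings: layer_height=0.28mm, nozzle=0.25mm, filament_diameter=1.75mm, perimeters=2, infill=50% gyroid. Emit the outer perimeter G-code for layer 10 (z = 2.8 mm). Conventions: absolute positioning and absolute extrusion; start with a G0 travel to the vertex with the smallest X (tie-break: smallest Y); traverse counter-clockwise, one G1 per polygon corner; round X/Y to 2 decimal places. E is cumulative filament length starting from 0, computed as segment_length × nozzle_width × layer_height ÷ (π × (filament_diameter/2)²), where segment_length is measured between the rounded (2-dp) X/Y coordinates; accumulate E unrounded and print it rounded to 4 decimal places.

G0 X-26.90 Y2.35 Z2.80
G1 X0.00 Y0.00 E0.7858
G1 X2.40 Y27.40 E1.5863
G1 X-13.54 Y28.79 E2.0520
G1 X-15.46 Y6.87 E2.6923
G1 X-26.42 Y7.83 E3.0125
G1 X-26.90 Y2.35 E3.1726

At z = 2.8 mm: the 27.5×27 cube contributes its full rectangle; the cube at (5.5, 16) is present — its section is the full 27×16 rectangle; After the difference (first − rest): starting from the 27.5×27 cube, the 27×16 cube at (5.5, 16) partially overlaps it — only the 242.00 mm² overlap (of its 432.00 mm²) is removed, clipping the outline — 1 connected region; (whole slice rotated 85° about Z — lengths, areas and connectivity unchanged). The outline is a single polygon with 6 vertices. Extrusion per mm of travel: 0.25 × 0.28 / (π × 0.875²) = 0.029103. Accumulating E over each segment gives final E = 3.1726.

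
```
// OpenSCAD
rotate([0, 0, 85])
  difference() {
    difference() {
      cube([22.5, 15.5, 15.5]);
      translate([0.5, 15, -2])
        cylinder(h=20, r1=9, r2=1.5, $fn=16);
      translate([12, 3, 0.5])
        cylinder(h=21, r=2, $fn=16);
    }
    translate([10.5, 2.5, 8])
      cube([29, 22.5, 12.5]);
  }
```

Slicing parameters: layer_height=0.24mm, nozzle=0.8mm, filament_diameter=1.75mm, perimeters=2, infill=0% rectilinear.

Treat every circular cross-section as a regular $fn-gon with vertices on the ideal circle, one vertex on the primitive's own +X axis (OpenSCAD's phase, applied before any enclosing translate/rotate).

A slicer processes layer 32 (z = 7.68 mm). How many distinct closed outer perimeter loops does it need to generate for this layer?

1

At z = 7.68 mm: the 22.5×15.5 cube contributes its full rectangle; the cone at (0.5, 15) contributes a regular 16-gon of circumradius 5.370 (interpolated between r1=9 and r2=1.5 at t=0.484); the r=2 cylinder at (12, 3) gives a regular 16-gon of circumradius 2 (constant along its height); Taking the first minus the rest: starting from the 22.5×15.5 cube, the cone at (0.5, 15) partially overlaps it — only the 27.64 mm² overlap (of its 88.28 mm²) is removed, clipping the outline; the r=2 cylinder at (12, 3) lies wholly inside it (removes its full 12.25 mm² and its 12.49 mm outline becomes a hole wall) — 1 connected region with 1 hole; the cube at (10.5, 2.5) is absent (z outside [8, 20.5]); Subtracting the remaining from the first: none of the subtracted shapes is present at this height, so that combined region is unchanged — 1 connected region with 1 hole; (whole slice rotated 85° about Z — lengths, areas and connectivity unchanged). The result has 1 disconnected region.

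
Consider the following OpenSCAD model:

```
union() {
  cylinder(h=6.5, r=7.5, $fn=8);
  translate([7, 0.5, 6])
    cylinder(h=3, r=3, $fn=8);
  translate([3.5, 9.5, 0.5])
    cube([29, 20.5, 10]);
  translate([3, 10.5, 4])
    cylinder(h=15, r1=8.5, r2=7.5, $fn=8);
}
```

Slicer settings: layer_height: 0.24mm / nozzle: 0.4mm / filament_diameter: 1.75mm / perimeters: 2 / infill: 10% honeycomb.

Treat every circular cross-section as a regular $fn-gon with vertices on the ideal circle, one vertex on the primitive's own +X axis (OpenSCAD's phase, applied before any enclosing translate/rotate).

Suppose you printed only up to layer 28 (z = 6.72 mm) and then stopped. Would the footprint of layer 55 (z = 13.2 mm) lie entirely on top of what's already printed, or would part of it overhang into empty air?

Compare the two slices. At z = 6.72: the cylinder is not intersected at this z (z outside [0, 6.5]); the r=3 cylinder at (7, 0.5) gives a regular 8-gon of circumradius 3 (constant along its height) (area = (8/2)·3.000²·sin(360°/8) = 25.46 mm²); the 29×20.5 cube at (3.5, 9.5) contributes its full rectangle (area 594.50 mm²); the cone at (3, 10.5): at t=0.181 of its height the radius interpolates to r₁+(r₂−r₁)t = 8.319, giving a regular 8-gon of that circumradius (area = (8/2)·8.319²·sin(360°/8) = 195.73 mm²); Combining (union): the regions partially overlap — summed areas 815.68 mm² minus the doubly-counted overlap 52.44 mm² gives 763.25 mm² — area = 763.25 mm². At z = 13.2: the cylinder is not intersected at this z (z outside [0, 6.5]); the cylinder at (7, 0.5) is not intersected at this z (z outside [6, 9]); the cube at (3.5, 9.5) is absent (z outside [0.5, 10.5]); the cone at (3, 10.5) (r1=8.5→r2=7.5) has section circumradius 7.887 here — a regular 8-gon (area = (8/2)·7.887²·sin(360°/8) = 175.93 mm²); Taking the union: only the cone at (3, 10.5) is present, so the union is just that shape — area = 175.93 mm². Checking containment: the cross-section at z = 13.2 is a subset of the cross-section at z = 6.72.

entirely on top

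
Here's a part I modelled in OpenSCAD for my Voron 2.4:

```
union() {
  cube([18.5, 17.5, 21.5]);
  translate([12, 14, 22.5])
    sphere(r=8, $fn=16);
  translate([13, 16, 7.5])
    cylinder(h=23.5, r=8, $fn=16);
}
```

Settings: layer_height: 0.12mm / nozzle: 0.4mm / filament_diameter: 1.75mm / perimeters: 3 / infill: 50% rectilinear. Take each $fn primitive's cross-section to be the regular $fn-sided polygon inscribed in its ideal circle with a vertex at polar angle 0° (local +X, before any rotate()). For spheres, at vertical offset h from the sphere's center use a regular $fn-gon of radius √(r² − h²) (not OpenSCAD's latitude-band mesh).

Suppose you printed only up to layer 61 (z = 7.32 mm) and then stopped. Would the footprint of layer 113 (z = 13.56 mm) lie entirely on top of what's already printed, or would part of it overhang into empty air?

part overhangs

Compare the two slices. At z = 7.32: the 18.5×17.5 cube contributes its full rectangle (area 323.75 mm²); the sphere at (12, 14) is absent (|z−center|=15.180 > r=8); the cylinder at (13, 16) is not intersected at this z (z outside [7.5, 31]); Combining (union): only the 18.5×17.5 cube is present, so the union is just that shape — area = 323.75 mm². At z = 13.56: the 18.5×17.5 cube contributes its full rectangle (area 323.75 mm²); the sphere at (12, 14) is absent (|z−center|=8.940 > r=8); the r=8 cylinder at (13, 16) contributes a regular 16-gon of circumradius 8 (area = (16/2)·8.000²·sin(360°/16) = 195.93 mm²); Taking the union: the regions partially overlap — summed areas 519.68 mm² minus the doubly-counted overlap 108.61 mm² gives 411.08 mm² — area = 411.08 mm². Checking containment: at z = 13.56 the cross-section extends beyond the z = 7.32 cross-section by about 87.33 mm².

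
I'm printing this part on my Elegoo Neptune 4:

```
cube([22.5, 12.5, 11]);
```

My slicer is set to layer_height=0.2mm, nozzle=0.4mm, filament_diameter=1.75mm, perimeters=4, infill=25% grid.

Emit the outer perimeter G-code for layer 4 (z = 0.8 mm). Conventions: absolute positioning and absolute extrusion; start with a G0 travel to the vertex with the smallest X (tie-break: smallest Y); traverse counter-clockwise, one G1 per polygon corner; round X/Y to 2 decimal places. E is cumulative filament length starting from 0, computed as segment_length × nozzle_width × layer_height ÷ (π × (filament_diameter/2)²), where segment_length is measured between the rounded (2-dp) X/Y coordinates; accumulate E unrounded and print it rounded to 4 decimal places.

G0 X0.00 Y0.00 Z0.80
G1 X22.50 Y0.00 E0.7484
G1 X22.50 Y12.50 E1.1641
G1 X0.00 Y12.50 E1.9125
G1 X0.00 Y0.00 E2.3282

At z = 0.8 mm: the 22.5×12.5 cube contributes its full rectangle. The outline is a single polygon with 4 vertices. Extrusion per mm of travel: 0.4 × 0.2 / (π × 0.875²) = 0.033260. Accumulating E over each segment gives final E = 2.3282.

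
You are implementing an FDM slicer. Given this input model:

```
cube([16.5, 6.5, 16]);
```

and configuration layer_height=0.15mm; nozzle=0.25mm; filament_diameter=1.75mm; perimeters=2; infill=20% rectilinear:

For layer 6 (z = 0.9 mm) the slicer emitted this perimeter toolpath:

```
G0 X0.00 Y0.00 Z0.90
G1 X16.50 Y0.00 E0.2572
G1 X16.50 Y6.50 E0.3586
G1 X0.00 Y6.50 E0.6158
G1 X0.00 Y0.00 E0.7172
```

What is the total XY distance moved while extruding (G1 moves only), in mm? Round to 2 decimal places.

Sum the Euclidean lengths of each G1 segment: total = 46.00 mm.

46.00 mm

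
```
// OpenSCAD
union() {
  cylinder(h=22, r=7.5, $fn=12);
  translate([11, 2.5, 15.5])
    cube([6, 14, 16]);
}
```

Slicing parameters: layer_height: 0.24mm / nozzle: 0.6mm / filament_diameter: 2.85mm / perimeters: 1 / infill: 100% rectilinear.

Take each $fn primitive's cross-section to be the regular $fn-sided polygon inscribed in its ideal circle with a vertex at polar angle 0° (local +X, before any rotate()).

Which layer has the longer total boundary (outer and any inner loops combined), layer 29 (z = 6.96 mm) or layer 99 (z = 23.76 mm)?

Layer 29 (z = 6.96): the r=7.5 cylinder contributes a regular 12-gon of circumradius 7.5 (perimeter = 2·12·7.500·sin(180°/12) = 46.59 mm); the cube at (11, 2.5) is not intersected at this z (z outside [15.5, 31.5]); Taking the union: only the r=7.5 cylinder is present, so the union is just that shape — boundary = 46.59 mm. So its perimeter = 46.59 mm. Layer 99 (z = 23.76): the cylinder is absent (z outside [0, 22]); the cube at (11, 2.5) is present — its section is the full 6×14 rectangle (perimeter 40.00 mm); Taking the union: only the 6×14 cube at (11, 2.5) is present, so the union is just that shape — boundary = 40.00 mm. So its perimeter = 40.00 mm. Layer 29 is larger (46.59 vs 40.00 mm).

layer 29 (z = 6.96 mm)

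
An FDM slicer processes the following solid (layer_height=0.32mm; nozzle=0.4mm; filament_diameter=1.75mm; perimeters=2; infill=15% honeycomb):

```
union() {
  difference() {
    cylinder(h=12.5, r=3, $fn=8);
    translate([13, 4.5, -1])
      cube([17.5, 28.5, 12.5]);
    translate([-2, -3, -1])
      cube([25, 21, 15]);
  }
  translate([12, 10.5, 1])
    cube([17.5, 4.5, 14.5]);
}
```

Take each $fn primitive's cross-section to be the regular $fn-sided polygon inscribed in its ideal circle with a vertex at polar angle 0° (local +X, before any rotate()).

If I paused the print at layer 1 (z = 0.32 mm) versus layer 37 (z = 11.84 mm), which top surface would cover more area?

Layer 1 (z = 0.32): the cylinder: section is a regular 8-gon, circumradius r=3 (area = (8/2)·3.000²·sin(360°/8) = 25.46 mm²); the cube at (13, 4.5) (footprint 17.5×28.5) is included at this height (area 498.75 mm²); the cube at (-2, -3) is present — its section is the full 25×21 rectangle (area 525.00 mm²); After the difference (first − rest): starting from the r=3 cylinder (25.46 mm²), the 17.5×28.5 cube at (13, 4.5) misses the remaining region (no effect); the 25×21 cube at (-2, -3) partially overlaps it — only the 23.07 mm² overlap (of its 525.00 mm²) is removed, clipping the outline — area = 2.38 mm²; the cube at (12, 10.5) is absent (z outside [1, 15.5]); Combining (union): only the result so far is present, so the union is just that shape — area = 2.38 mm². So its area = 2.38 mm². Layer 37 (z = 11.84): the r=3 cylinder contributes a regular 8-gon of circumradius 3 (area = (8/2)·3.000²·sin(360°/8) = 25.46 mm²); the cube at (13, 4.5) does not reach this height (z outside [-1, 11.5]); the 25×21 cube at (-2, -3) contributes its full rectangle (area 525.00 mm²); Subtracting the remaining from the first: starting from the r=3 cylinder (25.46 mm²), the 25×21 cube at (-2, -3) partially overlaps it — only the 23.07 mm² overlap (of its 525.00 mm²) is removed, clipping the outline — area = 2.38 mm²; the 17.5×4.5 cube at (12, 10.5) contributes its full rectangle (area 78.75 mm²); Combining (union): the 2 present regions are separate (no shared area or edge), so areas and boundary lengths simply add and each stays a separate island — area = 81.13 mm². So its area = 81.13 mm². Layer 37 is larger (81.13 vs 2.38 mm²).

layer 37 (z = 11.84 mm)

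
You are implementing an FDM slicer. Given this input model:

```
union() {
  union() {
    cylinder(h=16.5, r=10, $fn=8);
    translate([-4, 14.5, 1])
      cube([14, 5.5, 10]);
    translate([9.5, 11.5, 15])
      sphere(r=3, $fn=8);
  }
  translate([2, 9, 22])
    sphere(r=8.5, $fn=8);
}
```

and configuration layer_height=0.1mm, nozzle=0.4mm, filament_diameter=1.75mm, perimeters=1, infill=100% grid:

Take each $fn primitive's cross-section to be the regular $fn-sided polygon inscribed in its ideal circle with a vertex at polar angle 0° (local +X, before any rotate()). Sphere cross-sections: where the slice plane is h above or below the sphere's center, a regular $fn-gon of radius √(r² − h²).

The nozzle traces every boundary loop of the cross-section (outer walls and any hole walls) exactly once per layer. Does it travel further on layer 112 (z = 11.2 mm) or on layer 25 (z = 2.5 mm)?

layer 25 (z = 2.5 mm)

Layer 112 (z = 11.2): the cylinder: section is a regular 8-gon, circumradius r=10 (perimeter = 2·8·10.000·sin(180°/8) = 61.23 mm); the cube at (-4, 14.5) does not reach this height (z outside [1, 11]); the sphere at (9.5, 11.5) is absent (|z−center|=3.800 > r=3); Combining (union): only the r=10 cylinder is present, so the union is just that shape — boundary = 61.23 mm; the sphere at (2, 9) is not intersected at this z (|z−center|=10.800 > r=8.5); Taking the union: only that combined region is present, so the union is just that shape — boundary = 61.23 mm. So its perimeter = 61.23 mm. Layer 25 (z = 2.5): the r=10 cylinder gives a regular 8-gon of circumradius 10 (constant along its height) (perimeter = 2·8·10.000·sin(180°/8) = 61.23 mm); the cube at (-4, 14.5) is present — its section is the full 14×5.5 rectangle (perimeter 39.00 mm); the sphere at (9.5, 11.5) does not reach this height (|z−center|=12.500 > r=3); Merging all regions: the 2 present regions are separate (no shared area or edge), so areas and boundary lengths simply add and each stays a separate island — boundary = 100.23 mm; the sphere at (2, 9) is absent (|z−center|=19.500 > r=8.5); Taking the union: only that combined region is present, so the union is just that shape — boundary = 100.23 mm. So its perimeter = 100.23 mm. Layer 25 is larger (100.23 vs 61.23 mm).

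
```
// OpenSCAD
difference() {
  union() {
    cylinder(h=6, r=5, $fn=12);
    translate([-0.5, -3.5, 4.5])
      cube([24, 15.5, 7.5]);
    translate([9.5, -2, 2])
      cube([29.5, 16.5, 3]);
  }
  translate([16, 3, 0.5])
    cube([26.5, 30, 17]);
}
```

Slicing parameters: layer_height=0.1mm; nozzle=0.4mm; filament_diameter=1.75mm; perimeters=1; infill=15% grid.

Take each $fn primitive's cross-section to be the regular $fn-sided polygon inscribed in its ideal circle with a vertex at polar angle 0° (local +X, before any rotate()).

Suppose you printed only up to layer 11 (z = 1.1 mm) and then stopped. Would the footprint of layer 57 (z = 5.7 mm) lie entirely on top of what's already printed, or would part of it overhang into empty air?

part overhangs

Compare the two slices. At z = 1.1: the cylinder: section is a regular 12-gon, circumradius r=5 (area = (12/2)·5.000²·sin(360°/12) = 75.00 mm²); the cube at (-0.5, -3.5) does not reach this height (z outside [4.5, 12]); the cube at (9.5, -2) does not reach this height (z outside [2, 5]); Taking the union: only the r=5 cylinder is present, so the union is just that shape — area = 75.00 mm²; the cube at (16, 3) is present — its section is the full 26.5×30 rectangle (area 795.00 mm²); Taking the first minus the rest: starting from that combined region (75.00 mm²), the 26.5×30 cube at (16, 3) misses the remaining region (no effect) — area = 75.00 mm². At z = 5.7: the cylinder: section is a regular 12-gon, circumradius r=5 (area = (12/2)·5.000²·sin(360°/12) = 75.00 mm²); the 24×15.5 cube at (-0.5, -3.5) contributes its full rectangle (area 372.00 mm²); the cube at (9.5, -2) is not intersected at this z (z outside [2, 5]); Combining (union): the regions partially overlap — summed areas 447.00 mm² minus the doubly-counted overlap 38.46 mm² gives 408.54 mm² — area = 408.54 mm²; the cube at (16, 3) (footprint 26.5×30) is included at this height (area 795.00 mm²); Taking the first minus the rest: starting from the result so far (408.54 mm²), the 26.5×30 cube at (16, 3) partially overlaps it — only the 67.50 mm² overlap (of its 795.00 mm²) is removed, clipping the outline — area = 341.04 mm². Checking containment: at z = 5.7 the cross-section extends beyond the z = 1.1 cross-section by about 266.04 mm².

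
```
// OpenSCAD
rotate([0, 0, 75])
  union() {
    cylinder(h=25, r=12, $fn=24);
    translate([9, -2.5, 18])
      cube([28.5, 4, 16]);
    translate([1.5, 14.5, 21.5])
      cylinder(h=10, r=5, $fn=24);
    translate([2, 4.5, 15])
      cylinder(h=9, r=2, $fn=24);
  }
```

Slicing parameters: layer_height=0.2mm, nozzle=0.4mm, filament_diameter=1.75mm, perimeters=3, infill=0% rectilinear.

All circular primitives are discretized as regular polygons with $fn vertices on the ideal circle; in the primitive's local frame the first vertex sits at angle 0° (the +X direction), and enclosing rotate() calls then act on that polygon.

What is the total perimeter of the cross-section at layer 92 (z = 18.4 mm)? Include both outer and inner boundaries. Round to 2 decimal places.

126.68 mm

At z = 18.4 mm: the r=12 cylinder contributes a regular 24-gon of circumradius 12 (perimeter = 2·24·12.000·sin(180°/24) = 75.18 mm); the 28.5×4 cube at (9, -2.5) contributes its full rectangle (perimeter 65.00 mm); the cylinder at (1.5, 14.5) is absent (z outside [21.5, 31.5]); the cylinder at (2, 4.5): section is a regular 24-gon, circumradius r=2 (perimeter = 2·24·2.000·sin(180°/24) = 12.53 mm); Combining (union): the regions partially overlap (shared area 23.86 mm²), so the edge portions inside another operand are dropped and the merged outline is re-measured after clipping — boundary = 126.68 mm; (rotated 75° about Z; rotation is an isometry so areas/perimeters/island counts are preserved). Overall, the cross-section is a single solid region. Total boundary length (outer) = 126.68 mm.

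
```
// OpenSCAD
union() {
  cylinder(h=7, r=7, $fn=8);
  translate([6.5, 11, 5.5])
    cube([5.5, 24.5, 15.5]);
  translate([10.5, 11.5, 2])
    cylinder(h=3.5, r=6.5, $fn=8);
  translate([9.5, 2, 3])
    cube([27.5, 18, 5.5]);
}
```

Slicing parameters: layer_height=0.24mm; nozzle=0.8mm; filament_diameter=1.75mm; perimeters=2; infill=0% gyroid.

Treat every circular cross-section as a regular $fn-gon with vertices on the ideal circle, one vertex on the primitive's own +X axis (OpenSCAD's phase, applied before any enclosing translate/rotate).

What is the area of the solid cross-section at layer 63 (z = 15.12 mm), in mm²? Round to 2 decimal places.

134.75 mm²

At z = 15.12 mm: the cylinder is absent (z outside [0, 7]); the cube at (6.5, 11) is present — its section is the full 5.5×24.5 rectangle (area 134.75 mm²); the cylinder at (10.5, 11.5) does not reach this height (z outside [2, 5.5]); the cube at (9.5, 2) does not reach this height (z outside [3, 8.5]); Merging all regions: only the 5.5×24.5 cube at (6.5, 11) is present, so the union is just that shape — area = 134.75 mm². Overall, the cross-section is a single solid region. Net area = 134.75 mm².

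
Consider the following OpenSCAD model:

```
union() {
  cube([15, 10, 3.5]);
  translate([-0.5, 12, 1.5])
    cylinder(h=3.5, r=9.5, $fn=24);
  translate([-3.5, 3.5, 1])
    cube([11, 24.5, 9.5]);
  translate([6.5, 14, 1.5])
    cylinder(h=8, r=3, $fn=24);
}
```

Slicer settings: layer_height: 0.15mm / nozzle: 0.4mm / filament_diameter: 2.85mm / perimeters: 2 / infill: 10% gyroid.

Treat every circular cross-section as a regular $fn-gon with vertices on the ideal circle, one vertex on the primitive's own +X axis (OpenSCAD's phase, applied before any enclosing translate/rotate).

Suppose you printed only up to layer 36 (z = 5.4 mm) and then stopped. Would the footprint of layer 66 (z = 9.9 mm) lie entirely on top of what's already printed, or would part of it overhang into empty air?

entirely on top

Compare the two slices. At z = 5.4: the cube is not intersected at this z (z outside [0, 3.5]); the cylinder at (-0.5, 12) is absent (z outside [1.5, 5]); the cube at (-3.5, 3.5) is present — its section is the full 11×24.5 rectangle (area 269.50 mm²); the r=3 cylinder at (6.5, 14) gives a regular 24-gon of circumradius 3 (constant along its height) (area = (24/2)·3.000²·sin(360°/24) = 27.95 mm²); Taking the union: the regions partially overlap — summed areas 297.45 mm² minus the doubly-counted overlap 19.83 mm² gives 277.62 mm² — area = 277.62 mm². At z = 9.9: the cube is not intersected at this z (z outside [0, 3.5]); the cylinder at (-0.5, 12) is absent (z outside [1.5, 5]); the cube at (-3.5, 3.5) (footprint 11×24.5) is included at this height (area 269.50 mm²); the cylinder at (6.5, 14) is absent (z outside [1.5, 9.5]); Merging all regions: only the 11×24.5 cube at (-3.5, 3.5) is present, so the union is just that shape — area = 269.50 mm². Checking containment: the cross-section at z = 9.9 is a subset of the cross-section at z = 5.4.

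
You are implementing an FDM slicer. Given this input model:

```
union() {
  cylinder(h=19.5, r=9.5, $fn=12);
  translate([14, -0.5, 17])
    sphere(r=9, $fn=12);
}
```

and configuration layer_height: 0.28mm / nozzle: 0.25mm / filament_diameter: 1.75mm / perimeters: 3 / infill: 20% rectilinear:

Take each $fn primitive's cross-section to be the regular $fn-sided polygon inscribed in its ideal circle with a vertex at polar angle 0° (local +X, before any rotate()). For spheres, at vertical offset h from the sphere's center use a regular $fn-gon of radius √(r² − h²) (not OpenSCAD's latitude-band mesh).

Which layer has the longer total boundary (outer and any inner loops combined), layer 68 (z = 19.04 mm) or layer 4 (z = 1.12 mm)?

layer 68 (z = 19.04 mm)

Layer 68 (z = 19.04): the r=9.5 cylinder contributes a regular 12-gon of circumradius 9.5 (perimeter = 2·12·9.500·sin(180°/12) = 59.01 mm); the sphere at (14, -0.5): section is a regular 12-gon, circumradius = √(r²−h²) = √(9²−2.04²) = 8.766 (perimeter = 2·12·8.766·sin(180°/12) = 54.45 mm); Combining (union): the regions partially overlap (shared area 29.26 mm²), so the edge portions inside another operand are dropped and the merged outline is re-measured after clipping — boundary = 89.41 mm. So its perimeter = 89.41 mm. Layer 4 (z = 1.12): the cylinder: section is a regular 12-gon, circumradius r=9.5 (perimeter = 2·12·9.500·sin(180°/12) = 59.01 mm); the sphere at (14, -0.5) is not intersected at this z (|z−center|=15.880 > r=9); Combining (union): only the r=9.5 cylinder is present, so the union is just that shape — boundary = 59.01 mm. So its perimeter = 59.01 mm. Layer 68 is larger (89.41 vs 59.01 mm).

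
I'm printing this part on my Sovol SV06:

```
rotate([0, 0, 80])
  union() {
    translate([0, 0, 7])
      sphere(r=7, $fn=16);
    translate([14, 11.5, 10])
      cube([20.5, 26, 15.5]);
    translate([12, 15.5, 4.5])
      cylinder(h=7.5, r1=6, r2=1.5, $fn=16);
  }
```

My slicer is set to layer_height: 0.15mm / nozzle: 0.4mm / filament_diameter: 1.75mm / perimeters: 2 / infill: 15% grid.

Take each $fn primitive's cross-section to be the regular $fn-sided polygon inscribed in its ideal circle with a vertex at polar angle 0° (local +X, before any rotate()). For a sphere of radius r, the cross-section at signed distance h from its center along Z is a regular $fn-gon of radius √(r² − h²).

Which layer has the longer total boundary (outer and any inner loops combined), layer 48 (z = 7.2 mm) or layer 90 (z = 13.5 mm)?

layer 90 (z = 13.5 mm)

Layer 48 (z = 7.2): the sphere: section is a regular 16-gon, circumradius = √(r²−h²) = √(7²−0.2²) = 6.997 (perimeter = 2·16·6.997·sin(180°/16) = 43.68 mm); the cube at (14, 11.5) is absent (z outside [10, 25.5]); the cone at (12, 15.5) (r1=6→r2=1.5) has section circumradius 4.380 here — a regular 16-gon (perimeter = 2·16·4.380·sin(180°/16) = 27.34 mm); Taking the union: the 2 present regions are separate (no shared area or edge), so areas and boundary lengths simply add and each stays a separate island — boundary = 71.03 mm; (whole slice rotated 80° about Z — lengths, areas and connectivity unchanged). So its perimeter = 71.03 mm. Layer 90 (z = 13.5): the sphere: section is a regular 16-gon, circumradius = √(r²−h²) = √(7²−6.5²) = 2.598 (perimeter = 2·16·2.598·sin(180°/16) = 16.22 mm); the 20.5×26 cube at (14, 11.5) contributes its full rectangle (perimeter 93.00 mm); the cone at (12, 15.5) is not intersected at this z (z outside [4.5, 12]); Merging all regions: the 2 present regions are separate (no shared area or edge), so areas and boundary lengths simply add and each stays a separate island — boundary = 109.22 mm; (rotated 80° about Z; rotation is an isometry so areas/perimeters/island counts are preserved). So its perimeter = 109.22 mm. Layer 90 is larger (109.22 vs 71.03 mm).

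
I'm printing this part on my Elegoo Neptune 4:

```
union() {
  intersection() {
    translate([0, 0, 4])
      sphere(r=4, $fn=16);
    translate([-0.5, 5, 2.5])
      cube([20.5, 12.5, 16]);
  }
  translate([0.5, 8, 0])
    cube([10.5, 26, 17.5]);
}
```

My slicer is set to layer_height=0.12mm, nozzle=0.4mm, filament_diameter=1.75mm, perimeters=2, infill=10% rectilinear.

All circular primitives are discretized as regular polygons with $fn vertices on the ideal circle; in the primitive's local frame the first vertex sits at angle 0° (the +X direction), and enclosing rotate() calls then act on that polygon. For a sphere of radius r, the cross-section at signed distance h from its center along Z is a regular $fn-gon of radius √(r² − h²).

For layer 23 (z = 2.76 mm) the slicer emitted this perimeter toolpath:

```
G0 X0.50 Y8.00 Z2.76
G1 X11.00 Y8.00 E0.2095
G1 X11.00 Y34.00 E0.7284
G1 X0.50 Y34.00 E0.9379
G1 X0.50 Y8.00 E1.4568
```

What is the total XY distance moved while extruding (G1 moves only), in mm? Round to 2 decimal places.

73.00 mm

Sum the Euclidean lengths of each G1 segment: total = 73.00 mm.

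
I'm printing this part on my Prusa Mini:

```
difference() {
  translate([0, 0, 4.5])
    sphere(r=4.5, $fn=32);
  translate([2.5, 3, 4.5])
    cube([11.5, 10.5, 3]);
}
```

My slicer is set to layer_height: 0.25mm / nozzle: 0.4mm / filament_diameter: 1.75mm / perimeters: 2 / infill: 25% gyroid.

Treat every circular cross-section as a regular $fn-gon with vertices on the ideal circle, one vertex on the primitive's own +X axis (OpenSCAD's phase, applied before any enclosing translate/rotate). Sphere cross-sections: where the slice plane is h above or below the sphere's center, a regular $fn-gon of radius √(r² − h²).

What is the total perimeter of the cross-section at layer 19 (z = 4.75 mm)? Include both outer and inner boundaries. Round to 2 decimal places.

28.64 mm

At z = 4.75 mm: the sphere: section is a regular 32-gon, circumradius = √(r²−h²) = √(4.5²−0.25²) = 4.493 (perimeter = 2·32·4.493·sin(180°/32) = 28.19 mm); the cube at (2.5, 3) is present — its section is the full 11.5×10.5 rectangle (perimeter 44.00 mm); Subtracting the remaining from the first: starting from the r=4.5 sphere, the 11.5×10.5 cube at (2.5, 3) partially overlaps it — only the 0.32 mm² overlap (of its 120.75 mm²) is removed, clipping the outline — boundary = 28.64 mm. Overall, the cross-section is a single solid region. Total boundary length (outer) = 28.64 mm.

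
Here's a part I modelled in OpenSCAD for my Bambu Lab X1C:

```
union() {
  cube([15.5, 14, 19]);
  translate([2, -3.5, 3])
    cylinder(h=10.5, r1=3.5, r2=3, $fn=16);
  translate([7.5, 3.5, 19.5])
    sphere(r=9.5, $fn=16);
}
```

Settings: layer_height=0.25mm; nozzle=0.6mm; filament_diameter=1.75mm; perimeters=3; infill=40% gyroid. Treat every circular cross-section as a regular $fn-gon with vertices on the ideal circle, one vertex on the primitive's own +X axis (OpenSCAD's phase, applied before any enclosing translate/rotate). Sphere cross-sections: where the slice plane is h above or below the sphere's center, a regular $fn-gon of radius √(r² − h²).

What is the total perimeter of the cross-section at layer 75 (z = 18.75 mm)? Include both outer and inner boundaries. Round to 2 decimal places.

At z = 18.75 mm: the 15.5×14 cube contributes its full rectangle (perimeter 59.00 mm); the cone at (2, -3.5) does not reach this height (z outside [3, 13.5]); the r=9.5 sphere at (7.5, 3.5) contributes a regular 16-gon of circumradius √(9.5²−0.75²) = 9.470 (perimeter = 2·16·9.470·sin(180°/16) = 59.12 mm); Merging all regions: the regions partially overlap (shared area 180.09 mm²), so the edge portions inside another operand are dropped and the merged outline is re-measured after clipping — boundary = 66.81 mm. Overall, the cross-section is a single solid region. Total boundary length (outer) = 66.81 mm.

66.81 mm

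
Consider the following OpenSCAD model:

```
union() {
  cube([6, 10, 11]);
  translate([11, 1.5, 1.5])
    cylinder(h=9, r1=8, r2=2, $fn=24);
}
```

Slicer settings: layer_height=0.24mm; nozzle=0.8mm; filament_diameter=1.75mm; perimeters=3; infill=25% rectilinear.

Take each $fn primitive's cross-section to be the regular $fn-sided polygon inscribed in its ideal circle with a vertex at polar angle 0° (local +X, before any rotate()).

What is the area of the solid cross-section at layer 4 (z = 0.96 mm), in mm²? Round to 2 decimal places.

At z = 0.96 mm: the 6×10 cube contributes its full rectangle (area 60.00 mm²); the cone at (11, 1.5) is absent (z outside [1.5, 10.5]); Combining (union): only the 6×10 cube is present, so the union is just that shape — area = 60.00 mm². Overall, the cross-section is a single solid region. Net area = 60.00 mm².

60.00 mm²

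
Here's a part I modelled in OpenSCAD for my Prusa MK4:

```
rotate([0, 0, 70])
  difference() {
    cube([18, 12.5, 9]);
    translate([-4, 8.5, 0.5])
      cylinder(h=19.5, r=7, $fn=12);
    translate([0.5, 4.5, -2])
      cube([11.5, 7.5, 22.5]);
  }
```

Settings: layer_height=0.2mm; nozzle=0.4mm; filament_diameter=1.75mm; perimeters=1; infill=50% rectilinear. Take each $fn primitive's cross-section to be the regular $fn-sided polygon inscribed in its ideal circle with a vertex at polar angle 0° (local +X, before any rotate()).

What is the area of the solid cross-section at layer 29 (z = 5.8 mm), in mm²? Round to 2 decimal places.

At z = 5.8 mm: the 18×12.5 cube contributes its full rectangle (area 225.00 mm²); the r=7 cylinder at (-4, 8.5) contributes a regular 12-gon of circumradius 7 (area = (12/2)·7.000²·sin(360°/12) = 147.00 mm²); the cube at (0.5, 4.5) is present — its section is the full 11.5×7.5 rectangle (area 86.25 mm²); After the difference (first − rest): starting from the 18×12.5 cube (225.00 mm²), the r=7 cylinder at (-4, 8.5) partially overlaps it — only the 20.75 mm² overlap (of its 147.00 mm²) is removed, clipping the outline; the 11.5×7.5 cube at (0.5, 4.5) partially overlaps it — only the 71.38 mm² overlap (of its 86.25 mm²) is removed, clipping the outline — area = 132.87 mm²; (rotated 70° about Z; rotation is an isometry so areas/perimeters/island counts are preserved). Overall, the cross-section is a single solid region. Net area = 132.87 mm².

132.87 mm²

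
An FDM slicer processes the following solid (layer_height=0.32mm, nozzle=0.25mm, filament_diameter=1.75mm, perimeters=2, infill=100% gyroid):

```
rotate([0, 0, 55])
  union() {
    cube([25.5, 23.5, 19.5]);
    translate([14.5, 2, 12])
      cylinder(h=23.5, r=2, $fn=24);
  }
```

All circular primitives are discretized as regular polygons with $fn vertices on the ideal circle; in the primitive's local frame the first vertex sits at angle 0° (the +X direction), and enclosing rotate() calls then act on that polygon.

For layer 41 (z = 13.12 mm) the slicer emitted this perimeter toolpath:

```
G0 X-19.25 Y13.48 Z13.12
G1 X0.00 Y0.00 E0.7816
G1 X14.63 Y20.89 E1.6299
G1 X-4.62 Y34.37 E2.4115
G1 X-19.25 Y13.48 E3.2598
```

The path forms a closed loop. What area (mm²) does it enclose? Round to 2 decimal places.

599.34 mm²

Apply the shoelace formula to the sequence of (X, Y) vertices; enclosed area = 599.34 mm².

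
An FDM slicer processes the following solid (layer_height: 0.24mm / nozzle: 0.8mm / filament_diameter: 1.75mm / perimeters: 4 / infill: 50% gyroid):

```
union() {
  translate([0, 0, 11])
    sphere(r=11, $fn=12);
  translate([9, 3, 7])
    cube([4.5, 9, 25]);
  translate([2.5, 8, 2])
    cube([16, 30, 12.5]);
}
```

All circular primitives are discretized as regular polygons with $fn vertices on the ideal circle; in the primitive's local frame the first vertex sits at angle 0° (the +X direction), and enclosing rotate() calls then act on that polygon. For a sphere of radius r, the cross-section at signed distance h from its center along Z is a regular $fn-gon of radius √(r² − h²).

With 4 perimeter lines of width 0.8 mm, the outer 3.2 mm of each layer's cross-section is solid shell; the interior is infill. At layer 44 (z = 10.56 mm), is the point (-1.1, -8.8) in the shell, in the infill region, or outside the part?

At z = 10.56 mm: the r=11 sphere slices to a regular 12-gon of circumradius 10.991 (√(r²−h²) with h=0.44 from center); the 4.5×9 cube at (9, 3) contributes its full rectangle; the cube at (2.5, 8) (footprint 16×30) is included at this height; Combining (union): the regions partially overlap (shared area 27.17 mm²), so overlapping operands fuse into one piece — 1 connected region with 1 hole. Overall, the cross-section is one region with 1 hole. The nearest boundary edge runs (-0.00, -10.99)→(-5.50, -9.52); distance from the point to it = 1.83 mm. The point is inside the cross-section, 1.83 mm from the nearest boundary — within the 3.2 mm shell band (4 × 0.8).

shell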